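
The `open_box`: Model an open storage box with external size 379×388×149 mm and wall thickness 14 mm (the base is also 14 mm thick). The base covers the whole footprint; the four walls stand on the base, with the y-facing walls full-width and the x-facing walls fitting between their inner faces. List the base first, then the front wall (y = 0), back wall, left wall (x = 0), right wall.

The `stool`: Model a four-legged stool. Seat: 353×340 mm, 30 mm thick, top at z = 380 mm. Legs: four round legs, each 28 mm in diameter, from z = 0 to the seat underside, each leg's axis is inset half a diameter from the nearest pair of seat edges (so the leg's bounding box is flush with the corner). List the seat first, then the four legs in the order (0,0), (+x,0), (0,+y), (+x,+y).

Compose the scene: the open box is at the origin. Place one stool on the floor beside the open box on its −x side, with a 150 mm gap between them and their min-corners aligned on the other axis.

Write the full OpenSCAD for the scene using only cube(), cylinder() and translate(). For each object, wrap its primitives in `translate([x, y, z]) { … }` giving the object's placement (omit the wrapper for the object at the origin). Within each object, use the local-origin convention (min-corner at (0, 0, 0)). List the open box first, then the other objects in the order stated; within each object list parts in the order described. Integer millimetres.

cube([379, 388, 14]);
translate([0, 0, 14]) cube([379, 14, 135]);
translate([0, 374, 14]) cube([379, 14, 135]);
translate([0, 14, 14]) cube([14, 360, 135]);
translate([365, 14, 14]) cube([14, 360, 135]);
translate([-503, 0, 0]) {
  translate([0, 0, 350]) cube([353, 340, 30]);
  translate([14, 14, 0]) cylinder(h = 350, r = 14);
  translate([339, 14, 0]) cylinder(h = 350, r = 14);
  translate([14, 326, 0]) cylinder(h = 350, r = 14);
  translate([339, 326, 0]) cylinder(h = 350, r = 14);
}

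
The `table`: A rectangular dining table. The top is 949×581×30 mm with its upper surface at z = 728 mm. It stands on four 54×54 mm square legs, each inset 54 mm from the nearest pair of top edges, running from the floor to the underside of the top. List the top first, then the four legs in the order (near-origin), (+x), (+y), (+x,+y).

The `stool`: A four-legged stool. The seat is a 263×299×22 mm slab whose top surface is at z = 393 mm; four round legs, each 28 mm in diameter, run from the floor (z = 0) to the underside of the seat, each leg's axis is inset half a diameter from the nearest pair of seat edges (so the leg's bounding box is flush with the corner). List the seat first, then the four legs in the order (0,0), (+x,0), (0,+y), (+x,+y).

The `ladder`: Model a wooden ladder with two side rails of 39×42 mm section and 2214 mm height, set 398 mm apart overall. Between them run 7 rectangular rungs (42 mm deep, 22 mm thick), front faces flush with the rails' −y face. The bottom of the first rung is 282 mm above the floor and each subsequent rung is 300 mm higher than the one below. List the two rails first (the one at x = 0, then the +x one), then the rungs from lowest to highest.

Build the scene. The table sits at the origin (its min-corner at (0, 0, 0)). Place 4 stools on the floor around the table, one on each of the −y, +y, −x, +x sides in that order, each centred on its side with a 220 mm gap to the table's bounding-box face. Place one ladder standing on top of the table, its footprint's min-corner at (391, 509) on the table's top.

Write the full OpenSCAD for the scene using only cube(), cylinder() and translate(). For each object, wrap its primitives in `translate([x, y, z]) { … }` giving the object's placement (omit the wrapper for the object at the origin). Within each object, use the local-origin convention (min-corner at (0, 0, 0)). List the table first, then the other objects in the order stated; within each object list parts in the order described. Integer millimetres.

translate([0, 0, 698]) cube([949, 581, 30]);
translate([54, 54, 0]) cube([54, 54, 698]);
translate([841, 54, 0]) cube([54, 54, 698]);
translate([54, 473, 0]) cube([54, 54, 698]);
translate([841, 473, 0]) cube([54, 54, 698]);
translate([343, -519, 0]) {
  translate([0, 0, 371]) cube([263, 299, 22]);
  translate([14, 14, 0]) cylinder(h = 371, r = 14);
  translate([249, 14, 0]) cylinder(h = 371, r = 14);
  translate([14, 285, 0]) cylinder(h = 371, r = 14);
  translate([249, 285, 0]) cylinder(h = 371, r = 14);
}
translate([343, 801, 0]) {
  translate([0, 0, 371]) cube([263, 299, 22]);
  translate([14, 14, 0]) cylinder(h = 371, r = 14);
  translate([249, 14, 0]) cylinder(h = 371, r = 14);
  translate([14, 285, 0]) cylinder(h = 371, r = 14);
  translate([249, 285, 0]) cylinder(h = 371, r = 14);
}
translate([-483, 141, 0]) {
  translate([0, 0, 371]) cube([263, 299, 22]);
  translate([14, 14, 0]) cylinder(h = 371, r = 14);
  translate([249, 14, 0]) cylinder(h = 371, r = 14);
  translate([14, 285, 0]) cylinder(h = 371, r = 14);
  translate([249, 285, 0]) cylinder(h = 371, r = 14);
}
translate([1169, 141, 0]) {
  translate([0, 0, 371]) cube([263, 299, 22]);
  translate([14, 14, 0]) cylinder(h = 371, r = 14);
  translate([249, 14, 0]) cylinder(h = 371, r = 14);
  translate([14, 285, 0]) cylinder(h = 371, r = 14);
  translate([249, 285, 0]) cylinder(h = 371, r = 14);
}
translate([391, 509, 728]) {
  cube([39, 42, 2214]);
  translate([359, 0, 0]) cube([39, 42, 2214]);
  translate([39, 0, 282]) cube([320, 42, 22]);
  translate([39, 0, 582]) cube([320, 42, 22]);
  translate([39, 0, 882]) cube([320, 42, 22]);
  translate([39, 0, 1182]) cube([320, 42, 22]);
  translate([39, 0, 1482]) cube([320, 42, 22]);
  translate([39, 0, 1782]) cube([320, 42, 22]);
  translate([39, 0, 2082]) cube([320, 42, 22]);
}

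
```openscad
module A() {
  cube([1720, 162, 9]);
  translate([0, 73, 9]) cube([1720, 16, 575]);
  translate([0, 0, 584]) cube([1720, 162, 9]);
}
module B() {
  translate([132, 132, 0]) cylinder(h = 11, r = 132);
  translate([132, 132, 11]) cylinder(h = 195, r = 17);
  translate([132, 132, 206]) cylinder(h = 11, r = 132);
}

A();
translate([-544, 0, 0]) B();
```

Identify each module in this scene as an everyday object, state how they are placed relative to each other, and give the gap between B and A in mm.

The spool's nearest face is 280 mm from the I-beam's −x face.

A is an I-beam. B is a spool. The spool is on the floor beside the I-beam on its −x side. The gap between the spool and the I-beam is 280 mm.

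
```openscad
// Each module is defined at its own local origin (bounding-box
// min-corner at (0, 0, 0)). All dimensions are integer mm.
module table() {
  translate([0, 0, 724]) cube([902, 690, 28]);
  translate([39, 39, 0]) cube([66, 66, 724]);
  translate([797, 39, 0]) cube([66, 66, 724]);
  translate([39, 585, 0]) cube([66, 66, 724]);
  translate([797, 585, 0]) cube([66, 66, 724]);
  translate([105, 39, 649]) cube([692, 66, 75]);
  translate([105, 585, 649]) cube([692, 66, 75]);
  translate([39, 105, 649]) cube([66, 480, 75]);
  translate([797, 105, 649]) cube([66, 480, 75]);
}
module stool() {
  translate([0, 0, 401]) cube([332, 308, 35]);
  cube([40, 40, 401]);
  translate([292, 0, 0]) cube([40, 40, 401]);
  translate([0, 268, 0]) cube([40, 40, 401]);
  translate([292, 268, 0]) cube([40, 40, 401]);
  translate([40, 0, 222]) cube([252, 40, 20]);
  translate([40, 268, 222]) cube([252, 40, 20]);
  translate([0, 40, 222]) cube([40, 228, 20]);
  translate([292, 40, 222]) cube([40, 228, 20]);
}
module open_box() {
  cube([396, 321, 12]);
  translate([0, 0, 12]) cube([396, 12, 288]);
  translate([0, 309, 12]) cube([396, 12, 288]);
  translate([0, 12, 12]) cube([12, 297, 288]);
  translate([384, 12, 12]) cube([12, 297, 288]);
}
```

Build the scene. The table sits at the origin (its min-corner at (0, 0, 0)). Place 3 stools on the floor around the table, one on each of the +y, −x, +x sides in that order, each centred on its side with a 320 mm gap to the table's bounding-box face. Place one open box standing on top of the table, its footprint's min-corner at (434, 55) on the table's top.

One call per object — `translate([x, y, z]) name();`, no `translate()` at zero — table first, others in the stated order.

table();
translate([285, 1010, 0]) stool();
translate([-652, 191, 0]) stool();
translate([1222, 191, 0]) stool();
translate([434, 55, 752]) open_box();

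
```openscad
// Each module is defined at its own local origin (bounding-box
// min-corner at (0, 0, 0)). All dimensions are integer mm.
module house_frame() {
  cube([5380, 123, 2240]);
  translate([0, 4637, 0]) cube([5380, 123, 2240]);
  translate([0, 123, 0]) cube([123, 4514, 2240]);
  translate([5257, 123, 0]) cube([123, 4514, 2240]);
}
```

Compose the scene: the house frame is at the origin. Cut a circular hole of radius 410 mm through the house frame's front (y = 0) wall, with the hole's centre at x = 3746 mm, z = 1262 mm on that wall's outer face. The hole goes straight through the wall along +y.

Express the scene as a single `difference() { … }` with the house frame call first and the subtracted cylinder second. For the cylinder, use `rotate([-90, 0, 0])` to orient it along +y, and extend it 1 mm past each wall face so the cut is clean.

difference() {
  house_frame();
  translate([3746, -1, 1262]) rotate([-90, 0, 0]) cylinder(h = 125, r = 410);
}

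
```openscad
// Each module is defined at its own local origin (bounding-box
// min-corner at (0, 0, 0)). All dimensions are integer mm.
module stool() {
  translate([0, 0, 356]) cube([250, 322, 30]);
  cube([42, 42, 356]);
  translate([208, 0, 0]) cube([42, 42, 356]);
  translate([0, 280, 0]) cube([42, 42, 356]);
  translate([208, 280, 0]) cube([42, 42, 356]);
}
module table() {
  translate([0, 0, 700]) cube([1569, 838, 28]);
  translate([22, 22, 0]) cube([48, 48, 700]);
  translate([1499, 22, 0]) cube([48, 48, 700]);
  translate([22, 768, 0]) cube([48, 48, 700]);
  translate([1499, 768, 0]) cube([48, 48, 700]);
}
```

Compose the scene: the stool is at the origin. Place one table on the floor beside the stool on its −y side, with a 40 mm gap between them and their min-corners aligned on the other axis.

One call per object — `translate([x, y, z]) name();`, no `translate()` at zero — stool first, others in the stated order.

stool();
translate([0, -878, 0]) table();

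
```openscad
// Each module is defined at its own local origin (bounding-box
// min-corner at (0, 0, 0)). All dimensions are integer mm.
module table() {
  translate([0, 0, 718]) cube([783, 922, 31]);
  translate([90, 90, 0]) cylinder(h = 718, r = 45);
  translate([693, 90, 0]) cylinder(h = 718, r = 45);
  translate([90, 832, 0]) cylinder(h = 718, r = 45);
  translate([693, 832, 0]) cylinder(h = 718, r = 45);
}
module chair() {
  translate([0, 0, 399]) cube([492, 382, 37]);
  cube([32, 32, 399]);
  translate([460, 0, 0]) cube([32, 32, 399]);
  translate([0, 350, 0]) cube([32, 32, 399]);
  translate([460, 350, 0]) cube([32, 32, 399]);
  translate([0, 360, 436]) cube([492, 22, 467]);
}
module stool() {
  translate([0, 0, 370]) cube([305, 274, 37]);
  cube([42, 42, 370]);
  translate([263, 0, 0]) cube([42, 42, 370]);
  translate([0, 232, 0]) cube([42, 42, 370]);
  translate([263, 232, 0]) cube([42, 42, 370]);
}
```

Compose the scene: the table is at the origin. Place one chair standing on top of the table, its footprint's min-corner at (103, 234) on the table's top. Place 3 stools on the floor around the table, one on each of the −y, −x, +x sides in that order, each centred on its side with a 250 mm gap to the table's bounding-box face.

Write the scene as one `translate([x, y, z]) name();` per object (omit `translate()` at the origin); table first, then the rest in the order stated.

table();
translate([103, 234, 749]) chair();
translate([239, -524, 0]) stool();
translate([-555, 324, 0]) stool();
translate([1033, 324, 0]) stool();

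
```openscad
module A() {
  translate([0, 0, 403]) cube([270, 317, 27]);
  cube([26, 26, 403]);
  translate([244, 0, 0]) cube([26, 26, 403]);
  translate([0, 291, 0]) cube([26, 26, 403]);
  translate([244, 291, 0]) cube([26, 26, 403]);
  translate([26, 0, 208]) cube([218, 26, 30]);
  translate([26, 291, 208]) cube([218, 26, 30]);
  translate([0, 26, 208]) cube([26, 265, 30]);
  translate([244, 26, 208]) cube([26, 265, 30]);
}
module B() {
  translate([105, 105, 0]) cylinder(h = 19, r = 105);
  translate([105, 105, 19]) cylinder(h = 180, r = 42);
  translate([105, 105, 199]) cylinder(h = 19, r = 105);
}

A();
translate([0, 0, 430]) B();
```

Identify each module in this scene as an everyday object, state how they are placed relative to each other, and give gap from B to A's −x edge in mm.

The spool's min-x is at 0; the stool's min-x is 0; gap = 0 mm.

A is a stool. B is a spool. The spool is on top of the stool. The gap from the spool to the stool's −x edge is 0 mm.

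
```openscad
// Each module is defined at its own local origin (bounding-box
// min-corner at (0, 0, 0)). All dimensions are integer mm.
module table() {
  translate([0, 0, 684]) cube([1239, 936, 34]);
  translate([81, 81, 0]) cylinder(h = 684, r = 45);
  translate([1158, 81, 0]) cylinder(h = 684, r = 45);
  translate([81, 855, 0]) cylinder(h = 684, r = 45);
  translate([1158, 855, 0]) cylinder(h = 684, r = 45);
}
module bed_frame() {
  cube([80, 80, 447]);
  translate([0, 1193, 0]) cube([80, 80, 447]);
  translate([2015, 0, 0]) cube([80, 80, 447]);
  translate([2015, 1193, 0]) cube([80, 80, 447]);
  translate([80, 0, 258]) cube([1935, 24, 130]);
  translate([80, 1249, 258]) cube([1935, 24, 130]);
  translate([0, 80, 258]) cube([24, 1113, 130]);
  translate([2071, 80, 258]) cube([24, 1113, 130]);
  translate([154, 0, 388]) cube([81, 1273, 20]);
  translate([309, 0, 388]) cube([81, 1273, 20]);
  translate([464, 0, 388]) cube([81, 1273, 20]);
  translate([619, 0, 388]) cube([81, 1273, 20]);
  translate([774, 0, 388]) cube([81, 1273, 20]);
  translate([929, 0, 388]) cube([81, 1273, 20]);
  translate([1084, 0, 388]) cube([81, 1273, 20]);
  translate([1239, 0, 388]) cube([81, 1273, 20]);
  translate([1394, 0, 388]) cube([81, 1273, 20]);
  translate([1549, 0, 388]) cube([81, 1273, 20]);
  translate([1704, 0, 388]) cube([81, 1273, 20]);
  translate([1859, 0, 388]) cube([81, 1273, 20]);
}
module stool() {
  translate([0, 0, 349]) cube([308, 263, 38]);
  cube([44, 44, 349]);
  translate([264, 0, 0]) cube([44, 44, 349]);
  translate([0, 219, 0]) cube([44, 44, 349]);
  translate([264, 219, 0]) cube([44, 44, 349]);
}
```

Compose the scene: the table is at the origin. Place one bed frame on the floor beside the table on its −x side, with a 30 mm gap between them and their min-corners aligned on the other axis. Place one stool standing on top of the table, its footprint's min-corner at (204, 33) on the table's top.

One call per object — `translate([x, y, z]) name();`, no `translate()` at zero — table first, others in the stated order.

table();
translate([-2125, 0, 0]) bed_frame();
translate([204, 33, 718]) stool();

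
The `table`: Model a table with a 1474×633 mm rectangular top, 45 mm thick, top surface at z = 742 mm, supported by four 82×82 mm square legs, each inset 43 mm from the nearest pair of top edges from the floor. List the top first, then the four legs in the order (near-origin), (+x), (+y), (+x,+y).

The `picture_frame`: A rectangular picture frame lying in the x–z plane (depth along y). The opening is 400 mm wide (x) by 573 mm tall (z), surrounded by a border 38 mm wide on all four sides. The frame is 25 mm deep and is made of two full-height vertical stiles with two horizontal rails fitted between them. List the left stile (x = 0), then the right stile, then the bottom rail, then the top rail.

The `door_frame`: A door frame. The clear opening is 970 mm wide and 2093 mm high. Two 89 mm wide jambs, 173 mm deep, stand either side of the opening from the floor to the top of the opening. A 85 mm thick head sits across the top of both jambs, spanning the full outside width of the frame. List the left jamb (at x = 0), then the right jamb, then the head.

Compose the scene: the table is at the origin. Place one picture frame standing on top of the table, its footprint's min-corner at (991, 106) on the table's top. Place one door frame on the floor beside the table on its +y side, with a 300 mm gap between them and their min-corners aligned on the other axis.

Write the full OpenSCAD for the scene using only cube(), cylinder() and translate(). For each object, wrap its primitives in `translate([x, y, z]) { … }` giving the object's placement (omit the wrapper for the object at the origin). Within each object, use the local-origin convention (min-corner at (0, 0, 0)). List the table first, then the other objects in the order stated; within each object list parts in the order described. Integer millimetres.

translate([0, 0, 697]) cube([1474, 633, 45]);
translate([43, 43, 0]) cube([82, 82, 697]);
translate([1349, 43, 0]) cube([82, 82, 697]);
translate([43, 508, 0]) cube([82, 82, 697]);
translate([1349, 508, 0]) cube([82, 82, 697]);
translate([991, 106, 742]) {
  cube([38, 25, 649]);
  translate([438, 0, 0]) cube([38, 25, 649]);
  translate([38, 0, 0]) cube([400, 25, 38]);
  translate([38, 0, 611]) cube([400, 25, 38]);
}
translate([0, 933, 0]) {
  cube([89, 173, 2093]);
  translate([1059, 0, 0]) cube([89, 173, 2093]);
  translate([0, 0, 2093]) cube([1148, 173, 85]);
}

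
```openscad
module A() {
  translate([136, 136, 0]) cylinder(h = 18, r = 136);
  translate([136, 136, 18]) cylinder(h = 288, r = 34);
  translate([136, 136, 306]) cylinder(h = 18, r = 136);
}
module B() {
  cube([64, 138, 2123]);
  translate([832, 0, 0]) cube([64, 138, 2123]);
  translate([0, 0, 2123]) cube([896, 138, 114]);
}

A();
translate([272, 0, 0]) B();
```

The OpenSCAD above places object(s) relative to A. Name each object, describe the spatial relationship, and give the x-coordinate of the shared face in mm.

The spool's +x face and the door frame's −x face are both at x = 272 mm.

A is a spool. B is a door frame. The door frame is against the spool's +x side, with their −y faces flush. The x-coordinate of the shared face is 272 mm.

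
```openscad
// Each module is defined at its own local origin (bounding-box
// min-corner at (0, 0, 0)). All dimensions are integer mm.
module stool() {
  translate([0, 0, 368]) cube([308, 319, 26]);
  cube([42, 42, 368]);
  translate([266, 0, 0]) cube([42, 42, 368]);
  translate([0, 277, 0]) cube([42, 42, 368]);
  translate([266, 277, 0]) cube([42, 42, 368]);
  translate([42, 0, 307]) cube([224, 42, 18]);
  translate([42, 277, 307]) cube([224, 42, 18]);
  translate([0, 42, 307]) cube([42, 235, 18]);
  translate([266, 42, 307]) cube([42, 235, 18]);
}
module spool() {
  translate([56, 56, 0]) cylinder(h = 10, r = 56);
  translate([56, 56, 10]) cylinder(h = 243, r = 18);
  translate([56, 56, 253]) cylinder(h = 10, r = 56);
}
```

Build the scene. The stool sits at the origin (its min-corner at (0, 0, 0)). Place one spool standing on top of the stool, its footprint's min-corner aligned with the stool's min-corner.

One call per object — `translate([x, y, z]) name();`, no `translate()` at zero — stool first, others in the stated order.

stool();
translate([0, 0, 394]) spool();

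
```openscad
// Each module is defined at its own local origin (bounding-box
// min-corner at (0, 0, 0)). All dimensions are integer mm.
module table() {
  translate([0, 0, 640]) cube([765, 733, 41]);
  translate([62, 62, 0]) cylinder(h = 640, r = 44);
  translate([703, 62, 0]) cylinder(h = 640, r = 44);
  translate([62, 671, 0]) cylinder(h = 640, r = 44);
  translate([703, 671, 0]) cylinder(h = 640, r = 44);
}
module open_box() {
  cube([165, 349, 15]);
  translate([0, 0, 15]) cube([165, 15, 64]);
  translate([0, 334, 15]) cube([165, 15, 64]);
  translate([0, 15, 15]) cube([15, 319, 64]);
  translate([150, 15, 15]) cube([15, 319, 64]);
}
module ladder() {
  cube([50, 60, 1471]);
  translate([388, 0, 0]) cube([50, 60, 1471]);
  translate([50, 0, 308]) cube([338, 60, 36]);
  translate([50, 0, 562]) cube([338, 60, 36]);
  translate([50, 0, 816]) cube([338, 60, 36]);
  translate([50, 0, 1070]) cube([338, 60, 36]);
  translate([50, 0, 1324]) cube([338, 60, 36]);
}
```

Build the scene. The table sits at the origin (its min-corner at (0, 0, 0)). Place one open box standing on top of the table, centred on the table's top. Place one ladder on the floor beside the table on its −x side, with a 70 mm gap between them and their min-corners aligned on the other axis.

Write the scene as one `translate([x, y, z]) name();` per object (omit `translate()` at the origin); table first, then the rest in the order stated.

table();
translate([300, 192, 681]) open_box();
translate([-508, 0, 0]) ladder();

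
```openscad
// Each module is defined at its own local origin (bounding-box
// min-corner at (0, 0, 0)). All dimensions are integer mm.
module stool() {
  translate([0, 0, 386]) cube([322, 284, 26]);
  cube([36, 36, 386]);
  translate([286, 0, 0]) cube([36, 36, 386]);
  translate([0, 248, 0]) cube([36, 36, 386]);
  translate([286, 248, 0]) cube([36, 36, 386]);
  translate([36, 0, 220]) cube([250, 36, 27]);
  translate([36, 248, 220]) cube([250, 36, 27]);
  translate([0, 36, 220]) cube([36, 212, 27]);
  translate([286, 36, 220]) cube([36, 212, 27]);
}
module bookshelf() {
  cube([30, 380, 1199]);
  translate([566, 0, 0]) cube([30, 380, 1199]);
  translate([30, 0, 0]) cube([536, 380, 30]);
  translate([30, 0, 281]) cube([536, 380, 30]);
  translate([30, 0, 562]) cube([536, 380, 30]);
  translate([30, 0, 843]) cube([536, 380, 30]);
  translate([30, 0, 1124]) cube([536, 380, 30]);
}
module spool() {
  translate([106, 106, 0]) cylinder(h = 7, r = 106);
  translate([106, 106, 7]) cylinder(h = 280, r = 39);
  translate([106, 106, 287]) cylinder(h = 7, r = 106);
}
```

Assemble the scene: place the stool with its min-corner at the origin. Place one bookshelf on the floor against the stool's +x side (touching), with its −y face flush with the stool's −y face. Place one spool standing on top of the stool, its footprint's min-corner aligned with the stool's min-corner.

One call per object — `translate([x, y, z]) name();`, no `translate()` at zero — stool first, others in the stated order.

stool();
translate([322, 0, 0]) bookshelf();
translate([0, 0, 412]) spool();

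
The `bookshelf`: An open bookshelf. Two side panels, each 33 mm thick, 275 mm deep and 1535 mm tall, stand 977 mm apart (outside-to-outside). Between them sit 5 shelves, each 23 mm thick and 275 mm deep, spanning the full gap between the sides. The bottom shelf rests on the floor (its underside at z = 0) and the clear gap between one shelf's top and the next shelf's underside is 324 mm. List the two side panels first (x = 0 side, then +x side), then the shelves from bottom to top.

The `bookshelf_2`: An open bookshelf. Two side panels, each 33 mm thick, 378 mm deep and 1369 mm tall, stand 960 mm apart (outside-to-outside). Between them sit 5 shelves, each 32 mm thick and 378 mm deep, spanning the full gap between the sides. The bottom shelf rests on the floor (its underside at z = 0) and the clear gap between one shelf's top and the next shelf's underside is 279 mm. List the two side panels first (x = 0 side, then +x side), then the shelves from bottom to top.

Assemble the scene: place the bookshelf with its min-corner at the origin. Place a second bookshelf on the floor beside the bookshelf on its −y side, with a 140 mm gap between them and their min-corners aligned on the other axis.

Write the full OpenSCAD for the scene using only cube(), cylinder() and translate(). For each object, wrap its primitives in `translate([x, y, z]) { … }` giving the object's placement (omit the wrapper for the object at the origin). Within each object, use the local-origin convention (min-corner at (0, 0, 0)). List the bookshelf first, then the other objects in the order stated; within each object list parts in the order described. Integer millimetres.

cube([33, 275, 1535]);
translate([944, 0, 0]) cube([33, 275, 1535]);
translate([33, 0, 0]) cube([911, 275, 23]);
translate([33, 0, 347]) cube([911, 275, 23]);
translate([33, 0, 694]) cube([911, 275, 23]);
translate([33, 0, 1041]) cube([911, 275, 23]);
translate([33, 0, 1388]) cube([911, 275, 23]);
translate([0, -518, 0]) {
  cube([33, 378, 1369]);
  translate([927, 0, 0]) cube([33, 378, 1369]);
  translate([33, 0, 0]) cube([894, 378, 32]);
  translate([33, 0, 311]) cube([894, 378, 32]);
  translate([33, 0, 622]) cube([894, 378, 32]);
  translate([33, 0, 933]) cube([894, 378, 32]);
  translate([33, 0, 1244]) cube([894, 378, 32]);
}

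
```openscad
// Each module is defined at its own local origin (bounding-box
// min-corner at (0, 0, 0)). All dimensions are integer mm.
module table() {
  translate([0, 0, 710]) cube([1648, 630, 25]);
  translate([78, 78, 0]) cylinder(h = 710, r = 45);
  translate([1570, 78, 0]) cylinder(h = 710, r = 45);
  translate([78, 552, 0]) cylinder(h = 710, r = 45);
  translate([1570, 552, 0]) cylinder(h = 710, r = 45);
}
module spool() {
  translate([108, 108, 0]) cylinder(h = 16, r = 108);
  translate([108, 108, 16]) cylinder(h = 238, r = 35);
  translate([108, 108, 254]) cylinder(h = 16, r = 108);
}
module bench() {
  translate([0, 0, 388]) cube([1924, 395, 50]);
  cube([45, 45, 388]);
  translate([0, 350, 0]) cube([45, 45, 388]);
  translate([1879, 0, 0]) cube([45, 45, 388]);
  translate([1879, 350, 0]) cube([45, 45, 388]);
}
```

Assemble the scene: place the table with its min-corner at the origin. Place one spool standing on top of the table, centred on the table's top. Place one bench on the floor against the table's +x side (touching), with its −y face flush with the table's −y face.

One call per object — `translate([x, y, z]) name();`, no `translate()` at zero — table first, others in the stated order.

table();
translate([716, 207, 735]) spool();
translate([1648, 0, 0]) bench();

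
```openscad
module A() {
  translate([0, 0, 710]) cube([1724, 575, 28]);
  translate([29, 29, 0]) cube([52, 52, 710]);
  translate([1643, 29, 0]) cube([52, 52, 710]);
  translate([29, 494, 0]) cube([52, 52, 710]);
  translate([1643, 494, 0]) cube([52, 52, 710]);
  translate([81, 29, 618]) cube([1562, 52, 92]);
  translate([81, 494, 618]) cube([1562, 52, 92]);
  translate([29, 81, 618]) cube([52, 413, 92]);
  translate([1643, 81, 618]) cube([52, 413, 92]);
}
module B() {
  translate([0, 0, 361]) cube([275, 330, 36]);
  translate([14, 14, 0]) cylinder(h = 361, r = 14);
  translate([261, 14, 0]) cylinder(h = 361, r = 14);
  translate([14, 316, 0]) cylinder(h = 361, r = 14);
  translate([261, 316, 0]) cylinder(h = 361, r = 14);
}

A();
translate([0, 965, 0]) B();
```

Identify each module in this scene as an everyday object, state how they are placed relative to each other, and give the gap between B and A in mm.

The stool's nearest face is 390 mm from the table's +y face.

A is a table. B is a stool. The stool is on the floor beside the table on its +y side. The gap between the stool and the table is 390 mm.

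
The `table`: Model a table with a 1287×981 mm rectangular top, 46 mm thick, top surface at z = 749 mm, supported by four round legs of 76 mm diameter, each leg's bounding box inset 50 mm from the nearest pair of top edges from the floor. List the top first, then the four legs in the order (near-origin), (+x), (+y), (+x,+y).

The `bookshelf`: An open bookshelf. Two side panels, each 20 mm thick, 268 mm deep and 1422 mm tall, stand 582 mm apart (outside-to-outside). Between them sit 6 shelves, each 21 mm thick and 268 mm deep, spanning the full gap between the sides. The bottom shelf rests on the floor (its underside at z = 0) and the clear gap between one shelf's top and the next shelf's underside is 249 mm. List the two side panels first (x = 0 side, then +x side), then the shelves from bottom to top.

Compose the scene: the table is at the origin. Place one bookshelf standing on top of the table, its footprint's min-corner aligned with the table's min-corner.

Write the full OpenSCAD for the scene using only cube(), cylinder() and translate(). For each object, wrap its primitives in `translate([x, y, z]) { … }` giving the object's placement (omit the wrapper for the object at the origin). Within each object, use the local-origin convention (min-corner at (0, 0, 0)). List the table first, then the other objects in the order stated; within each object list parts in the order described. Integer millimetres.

translate([0, 0, 703]) cube([1287, 981, 46]);
translate([88, 88, 0]) cylinder(h = 703, r = 38);
translate([1199, 88, 0]) cylinder(h = 703, r = 38);
translate([88, 893, 0]) cylinder(h = 703, r = 38);
translate([1199, 893, 0]) cylinder(h = 703, r = 38);
translate([0, 0, 749]) {
  cube([20, 268, 1422]);
  translate([562, 0, 0]) cube([20, 268, 1422]);
  translate([20, 0, 0]) cube([542, 268, 21]);
  translate([20, 0, 270]) cube([542, 268, 21]);
  translate([20, 0, 540]) cube([542, 268, 21]);
  translate([20, 0, 810]) cube([542, 268, 21]);
  translate([20, 0, 1080]) cube([542, 268, 21]);
  translate([20, 0, 1350]) cube([542, 268, 21]);
}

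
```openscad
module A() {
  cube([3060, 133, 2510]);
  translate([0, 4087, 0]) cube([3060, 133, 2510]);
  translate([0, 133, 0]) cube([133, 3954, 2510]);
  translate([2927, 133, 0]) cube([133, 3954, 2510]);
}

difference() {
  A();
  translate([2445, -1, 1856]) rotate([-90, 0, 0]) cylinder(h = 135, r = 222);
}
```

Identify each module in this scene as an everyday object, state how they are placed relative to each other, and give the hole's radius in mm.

A is a house frame. The house frame has a circular hole through its front wall. The hole's radius is 222 mm.

The subtracted cylinder has r = 222 mm.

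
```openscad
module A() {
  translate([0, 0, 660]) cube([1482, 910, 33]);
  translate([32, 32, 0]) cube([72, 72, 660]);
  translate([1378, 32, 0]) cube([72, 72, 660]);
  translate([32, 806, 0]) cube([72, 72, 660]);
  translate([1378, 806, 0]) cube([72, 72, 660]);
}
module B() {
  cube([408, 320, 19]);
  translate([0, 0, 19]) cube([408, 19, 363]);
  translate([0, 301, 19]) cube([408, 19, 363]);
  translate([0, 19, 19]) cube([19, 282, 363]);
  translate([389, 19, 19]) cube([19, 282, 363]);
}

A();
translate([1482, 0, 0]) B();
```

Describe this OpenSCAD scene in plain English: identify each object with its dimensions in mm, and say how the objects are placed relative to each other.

A is a table: top 1482 mm (x) × 910 mm (y), 33 mm thick, upper face at z = 693 mm, on four 72×72 mm square legs, each inset 32 mm from the nearest pair of top edges, running from z = 0 to the bottom of the top.

B is an open storage box with external size 408×320×382 mm and wall thickness 19 mm (the base is also 19 mm thick). The base covers the whole footprint; the four walls stand on the base, with the y-facing walls full-width and the x-facing walls fitting between their inner faces.

The open box is against the table's +x side, with their −y faces flush.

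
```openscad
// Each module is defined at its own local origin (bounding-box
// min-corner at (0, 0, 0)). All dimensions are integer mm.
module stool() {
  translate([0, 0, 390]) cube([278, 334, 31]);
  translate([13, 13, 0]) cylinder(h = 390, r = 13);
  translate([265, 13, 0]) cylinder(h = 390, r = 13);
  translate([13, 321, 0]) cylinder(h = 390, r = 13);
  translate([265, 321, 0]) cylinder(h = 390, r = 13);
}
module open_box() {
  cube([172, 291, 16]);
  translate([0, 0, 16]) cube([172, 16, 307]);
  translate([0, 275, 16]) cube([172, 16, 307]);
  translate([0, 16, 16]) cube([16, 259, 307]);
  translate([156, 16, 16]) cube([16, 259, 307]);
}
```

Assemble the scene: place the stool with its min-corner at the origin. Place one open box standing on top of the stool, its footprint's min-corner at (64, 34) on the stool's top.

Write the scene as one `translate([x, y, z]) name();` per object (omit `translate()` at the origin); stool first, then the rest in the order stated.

stool();
translate([64, 34, 421]) open_box();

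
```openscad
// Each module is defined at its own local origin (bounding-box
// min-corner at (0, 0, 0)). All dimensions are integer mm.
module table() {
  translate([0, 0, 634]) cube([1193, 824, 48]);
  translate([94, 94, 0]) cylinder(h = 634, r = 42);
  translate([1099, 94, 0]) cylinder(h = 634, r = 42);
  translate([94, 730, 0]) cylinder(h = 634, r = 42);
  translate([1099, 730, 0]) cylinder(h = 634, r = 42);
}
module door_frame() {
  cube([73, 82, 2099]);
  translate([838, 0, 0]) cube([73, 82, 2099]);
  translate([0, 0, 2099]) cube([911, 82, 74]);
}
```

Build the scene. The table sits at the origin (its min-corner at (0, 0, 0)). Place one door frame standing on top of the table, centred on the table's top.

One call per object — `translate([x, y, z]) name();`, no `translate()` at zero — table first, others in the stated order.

table();
translate([141, 371, 682]) door_frame();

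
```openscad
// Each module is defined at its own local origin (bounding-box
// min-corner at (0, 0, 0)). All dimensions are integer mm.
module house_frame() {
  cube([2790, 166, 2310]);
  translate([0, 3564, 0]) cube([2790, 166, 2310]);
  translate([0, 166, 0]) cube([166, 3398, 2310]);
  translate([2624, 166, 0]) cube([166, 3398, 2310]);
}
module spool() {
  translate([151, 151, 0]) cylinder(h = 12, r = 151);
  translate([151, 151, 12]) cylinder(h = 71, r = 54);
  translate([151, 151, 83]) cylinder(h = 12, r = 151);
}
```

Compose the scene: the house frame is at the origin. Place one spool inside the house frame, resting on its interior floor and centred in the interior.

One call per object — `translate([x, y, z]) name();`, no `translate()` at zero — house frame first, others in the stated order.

house_frame();
translate([1244, 1714, 0]) spool();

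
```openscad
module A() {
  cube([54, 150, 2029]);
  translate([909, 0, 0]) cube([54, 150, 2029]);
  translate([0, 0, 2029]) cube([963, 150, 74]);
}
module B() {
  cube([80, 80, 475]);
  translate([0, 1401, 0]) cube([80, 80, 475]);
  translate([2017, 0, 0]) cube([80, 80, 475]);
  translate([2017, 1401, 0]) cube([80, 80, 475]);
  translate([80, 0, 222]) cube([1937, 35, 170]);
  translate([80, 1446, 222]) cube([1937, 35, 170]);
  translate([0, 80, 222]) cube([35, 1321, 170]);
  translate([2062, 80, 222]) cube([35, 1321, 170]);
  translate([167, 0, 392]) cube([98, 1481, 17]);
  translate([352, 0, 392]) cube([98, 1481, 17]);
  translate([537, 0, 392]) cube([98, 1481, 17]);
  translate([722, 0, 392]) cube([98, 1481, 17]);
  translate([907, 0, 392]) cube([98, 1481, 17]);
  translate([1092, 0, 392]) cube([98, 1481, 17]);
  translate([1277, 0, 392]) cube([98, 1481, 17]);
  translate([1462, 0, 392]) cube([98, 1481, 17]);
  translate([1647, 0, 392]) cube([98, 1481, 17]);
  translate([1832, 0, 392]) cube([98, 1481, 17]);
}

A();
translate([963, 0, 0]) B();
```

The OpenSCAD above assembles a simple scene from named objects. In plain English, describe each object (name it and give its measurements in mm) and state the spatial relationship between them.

A is a rectangular door frame: two vertical jambs of 54×150 mm section, 2029 mm tall, with a clear opening 855 mm wide between their inner faces. A header 74 mm tall and 150 mm deep lies on top of the jambs and spans the full outside width.

B is a bed frame 2097 mm long (x) by 1481 mm wide (y). Four 80×80 mm corner posts, 475 mm tall, at the corners of the footprint. Four rails of 35 mm thickness and 170 mm height run between adjacent posts with their undersides at z = 222 mm, their outer faces flush with the outside of the frame (the two x-running rails run between the posts' inner faces; the two y-running rails run between the posts' inner faces). 10 slats, each 98 mm wide (x) and 17 mm thick, lie across the top of the two x-running rails, running the full 1481 mm width of the frame in y; the slats are evenly spaced along x between the inner faces of the end posts with equal gaps (rounded down to the nearest mm) at the −x end and between each pair — any rounding remainder accumulates at the +x end.

The bed frame is against the door frame's +x side, with their −y faces flush.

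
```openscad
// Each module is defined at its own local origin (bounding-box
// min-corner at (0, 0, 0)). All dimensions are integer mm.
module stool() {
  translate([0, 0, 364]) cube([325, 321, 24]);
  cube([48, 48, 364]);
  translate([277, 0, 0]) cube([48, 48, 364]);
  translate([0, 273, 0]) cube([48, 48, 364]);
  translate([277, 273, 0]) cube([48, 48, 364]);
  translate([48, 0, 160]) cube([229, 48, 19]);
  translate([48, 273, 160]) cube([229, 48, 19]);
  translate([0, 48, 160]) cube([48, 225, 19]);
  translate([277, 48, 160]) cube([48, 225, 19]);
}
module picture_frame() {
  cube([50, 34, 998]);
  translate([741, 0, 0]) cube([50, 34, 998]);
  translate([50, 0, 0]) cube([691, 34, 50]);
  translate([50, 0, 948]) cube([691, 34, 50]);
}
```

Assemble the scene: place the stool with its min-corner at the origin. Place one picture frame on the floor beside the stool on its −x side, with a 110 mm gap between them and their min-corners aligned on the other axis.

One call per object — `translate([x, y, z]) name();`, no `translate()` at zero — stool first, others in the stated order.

stool();
translate([-901, 0, 0]) picture_frame();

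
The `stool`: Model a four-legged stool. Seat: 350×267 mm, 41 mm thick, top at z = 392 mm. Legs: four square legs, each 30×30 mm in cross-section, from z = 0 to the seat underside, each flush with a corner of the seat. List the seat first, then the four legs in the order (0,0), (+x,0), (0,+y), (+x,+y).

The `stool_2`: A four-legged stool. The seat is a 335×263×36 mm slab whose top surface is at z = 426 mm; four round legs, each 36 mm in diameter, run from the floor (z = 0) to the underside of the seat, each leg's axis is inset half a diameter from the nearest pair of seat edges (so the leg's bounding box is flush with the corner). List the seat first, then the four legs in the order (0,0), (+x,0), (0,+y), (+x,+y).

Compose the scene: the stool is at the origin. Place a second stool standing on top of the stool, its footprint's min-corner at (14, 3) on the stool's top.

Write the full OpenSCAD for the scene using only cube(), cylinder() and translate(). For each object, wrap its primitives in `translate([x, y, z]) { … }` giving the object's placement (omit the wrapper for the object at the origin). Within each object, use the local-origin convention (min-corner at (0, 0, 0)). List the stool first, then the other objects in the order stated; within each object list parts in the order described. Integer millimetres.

translate([0, 0, 351]) cube([350, 267, 41]);
cube([30, 30, 351]);
translate([320, 0, 0]) cube([30, 30, 351]);
translate([0, 237, 0]) cube([30, 30, 351]);
translate([320, 237, 0]) cube([30, 30, 351]);
translate([14, 3, 392]) {
  translate([0, 0, 390]) cube([335, 263, 36]);
  translate([18, 18, 0]) cylinder(h = 390, r = 18);
  translate([317, 18, 0]) cylinder(h = 390, r = 18);
  translate([18, 245, 0]) cylinder(h = 390, r = 18);
  translate([317, 245, 0]) cylinder(h = 390, r = 18);
}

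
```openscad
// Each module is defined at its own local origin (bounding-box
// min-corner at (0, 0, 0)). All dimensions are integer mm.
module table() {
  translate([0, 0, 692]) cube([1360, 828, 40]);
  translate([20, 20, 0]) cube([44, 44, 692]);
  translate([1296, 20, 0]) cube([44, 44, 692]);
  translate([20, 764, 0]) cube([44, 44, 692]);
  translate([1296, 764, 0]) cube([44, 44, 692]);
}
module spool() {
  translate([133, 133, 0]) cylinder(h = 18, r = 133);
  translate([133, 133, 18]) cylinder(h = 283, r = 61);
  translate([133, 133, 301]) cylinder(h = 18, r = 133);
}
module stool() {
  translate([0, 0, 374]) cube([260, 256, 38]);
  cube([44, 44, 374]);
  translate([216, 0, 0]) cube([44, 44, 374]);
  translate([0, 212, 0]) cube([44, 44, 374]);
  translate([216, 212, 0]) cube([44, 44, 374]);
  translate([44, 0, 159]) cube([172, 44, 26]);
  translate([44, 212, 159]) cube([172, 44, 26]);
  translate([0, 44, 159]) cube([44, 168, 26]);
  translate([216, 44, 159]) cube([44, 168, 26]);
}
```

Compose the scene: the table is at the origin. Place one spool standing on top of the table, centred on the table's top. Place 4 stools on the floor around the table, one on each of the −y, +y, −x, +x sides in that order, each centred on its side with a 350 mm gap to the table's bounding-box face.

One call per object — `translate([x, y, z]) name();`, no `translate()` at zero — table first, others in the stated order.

table();
translate([547, 281, 732]) spool();
translate([550, -606, 0]) stool();
translate([550, 1178, 0]) stool();
translate([-610, 286, 0]) stool();
translate([1710, 286, 0]) stool();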